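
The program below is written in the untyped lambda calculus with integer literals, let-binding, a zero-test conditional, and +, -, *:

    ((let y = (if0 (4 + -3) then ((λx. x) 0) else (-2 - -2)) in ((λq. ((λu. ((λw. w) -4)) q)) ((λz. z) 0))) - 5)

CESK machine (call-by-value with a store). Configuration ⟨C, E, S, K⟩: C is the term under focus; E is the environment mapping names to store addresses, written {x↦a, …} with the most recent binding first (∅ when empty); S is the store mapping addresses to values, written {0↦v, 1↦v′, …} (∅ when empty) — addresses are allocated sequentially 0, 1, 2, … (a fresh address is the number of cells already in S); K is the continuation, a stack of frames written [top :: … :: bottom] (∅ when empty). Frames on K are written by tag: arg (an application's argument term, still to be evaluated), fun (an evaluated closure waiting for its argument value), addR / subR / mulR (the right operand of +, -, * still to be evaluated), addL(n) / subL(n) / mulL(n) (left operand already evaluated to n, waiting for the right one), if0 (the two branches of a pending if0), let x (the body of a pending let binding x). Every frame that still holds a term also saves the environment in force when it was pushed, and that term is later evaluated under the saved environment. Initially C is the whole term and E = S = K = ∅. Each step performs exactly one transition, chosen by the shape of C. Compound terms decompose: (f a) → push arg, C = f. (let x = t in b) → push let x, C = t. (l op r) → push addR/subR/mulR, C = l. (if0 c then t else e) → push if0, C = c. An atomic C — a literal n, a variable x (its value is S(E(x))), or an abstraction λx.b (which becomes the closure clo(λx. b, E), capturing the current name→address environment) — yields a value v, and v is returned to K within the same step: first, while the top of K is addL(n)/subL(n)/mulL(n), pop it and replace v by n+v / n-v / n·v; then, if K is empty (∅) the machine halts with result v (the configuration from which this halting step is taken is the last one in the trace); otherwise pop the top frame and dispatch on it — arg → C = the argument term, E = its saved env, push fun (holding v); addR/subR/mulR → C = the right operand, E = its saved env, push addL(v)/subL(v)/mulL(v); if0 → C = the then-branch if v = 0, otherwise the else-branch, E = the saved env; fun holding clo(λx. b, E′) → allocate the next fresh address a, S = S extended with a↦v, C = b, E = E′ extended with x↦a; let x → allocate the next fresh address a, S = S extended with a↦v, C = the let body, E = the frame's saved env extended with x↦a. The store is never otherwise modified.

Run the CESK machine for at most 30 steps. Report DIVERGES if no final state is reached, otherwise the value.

t=0: <C=((let y = (if0 (4 + -3) then ((λx. x) 0) else (-2 - -2)) in ((λq. ((λu. ((λw. w) -4)) q)) ((λz. z) 0))) - 5), E=∅, S=∅, K=∅>
t=1: <C=(let y = (if0 (4 + -3) then ((λx. x) 0) else (-2 - -2)) in ((λq. ((λu. ((λw. w) -4)) q)) ((λz. z) 0))), E=∅, S=∅, K=[subR]>
t=2: <C=(if0 (4 + -3) then ((λx. x) 0) else (-2 - -2)), E=∅, S=∅, K=[let y :: subR]>
t=3: <C=(4 + -3), E=∅, S=∅, K=[if0 :: let y :: subR]>
t=4: <C=4, E=∅, S=∅, K=[addR :: if0 :: let y :: subR]>
t=5: <C=-3, E=∅, S=∅, K=[addL(4) :: if0 :: let y :: subR]>
t=6: <C=(-2 - -2), E=∅, S=∅, K=[let y :: subR]>
t=7: <C=-2, E=∅, S=∅, K=[subR :: let y :: subR]>
t=8: <C=-2, E=∅, S=∅, K=[subL(-2) :: let y :: subR]>
t=9: <C=((λq. ((λu. ((λw. w) -4)) q)) ((λz. z) 0)), E={y↦0}, S={0↦0}, K=[subR]>
t=10: <C=(λq. ((λu. ((λw. w) -4)) q)), E={y↦0}, S={0↦0}, K=[arg :: subR]>
t=11: <C=((λz. z) 0), E={y↦0}, S={0↦0}, K=[fun :: subR]>
t=12: <C=(λz. z), E={y↦0}, S={0↦0}, K=[arg :: fun :: subR]>
t=13: <C=0, E={y↦0}, S={0↦0}, K=[fun :: fun :: subR]>
t=14: <C=z, E={z↦1, y↦0}, S={0↦0, 1↦0}, K=[fun :: subR]>
t=15: <C=((λu. ((λw. w) -4)) q), E={q↦2, y↦0}, S={0↦0, 1↦0, 2↦0}, K=[subR]>
t=16: <C=(λu. ((λw. w) -4)), E={q↦2, y↦0}, S={0↦0, 1↦0, 2↦0}, K=[arg :: subR]>
t=17: <C=q, E={q↦2, y↦0}, S={0↦0, 1↦0, 2↦0}, K=[fun :: subR]>
t=18: <C=((λw. w) -4), E={u↦3, q↦2, y↦0}, S={0↦0, 1↦0, 2↦0, 3↦0}, K=[subR]>
t=19: <C=(λw. w), E={u↦3, q↦2, y↦0}, S={0↦0, 1↦0, 2↦0, 3↦0}, K=[arg :: subR]>
t=20: <C=-4, E={u↦3, q↦2, y↦0}, S={0↦0, 1↦0, 2↦0, 3↦0}, K=[fun :: subR]>
t=21: <C=w, E={w↦4, u↦3, q↦2, y↦0}, S={0↦0, 1↦0, 2↦0, 3↦0, 4↦-4}, K=[subR]>
t=22: <C=5, E=∅, S={0↦0, 1↦0, 2↦0, 3↦0, 4↦-4}, K=[subL(-4)]>
→ final value -9

Answer: -9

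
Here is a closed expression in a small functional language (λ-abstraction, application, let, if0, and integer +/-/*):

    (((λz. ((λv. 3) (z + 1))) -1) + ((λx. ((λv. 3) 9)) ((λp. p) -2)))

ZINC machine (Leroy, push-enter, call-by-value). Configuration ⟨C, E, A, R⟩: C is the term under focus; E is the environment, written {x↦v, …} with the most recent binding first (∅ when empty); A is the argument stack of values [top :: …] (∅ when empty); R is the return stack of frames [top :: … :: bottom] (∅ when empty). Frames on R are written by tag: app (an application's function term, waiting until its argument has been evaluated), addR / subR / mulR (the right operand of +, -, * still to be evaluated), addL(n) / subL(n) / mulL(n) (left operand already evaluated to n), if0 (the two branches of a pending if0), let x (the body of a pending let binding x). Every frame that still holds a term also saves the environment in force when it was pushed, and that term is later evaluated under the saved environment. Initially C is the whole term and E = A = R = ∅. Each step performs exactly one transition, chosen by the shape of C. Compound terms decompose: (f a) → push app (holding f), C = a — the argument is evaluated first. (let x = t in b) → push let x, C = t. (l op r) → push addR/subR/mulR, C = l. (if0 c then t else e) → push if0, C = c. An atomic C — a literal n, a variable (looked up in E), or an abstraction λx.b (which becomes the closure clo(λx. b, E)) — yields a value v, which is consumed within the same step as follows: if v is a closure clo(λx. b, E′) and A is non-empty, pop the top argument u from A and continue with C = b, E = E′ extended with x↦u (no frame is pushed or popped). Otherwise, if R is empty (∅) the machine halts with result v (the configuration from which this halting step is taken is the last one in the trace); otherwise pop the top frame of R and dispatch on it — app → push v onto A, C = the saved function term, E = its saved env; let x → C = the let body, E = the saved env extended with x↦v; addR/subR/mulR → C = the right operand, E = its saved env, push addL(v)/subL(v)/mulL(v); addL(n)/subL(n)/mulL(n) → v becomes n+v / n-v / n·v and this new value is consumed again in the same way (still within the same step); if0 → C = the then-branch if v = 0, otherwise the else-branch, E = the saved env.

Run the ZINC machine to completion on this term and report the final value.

step 0: ⟨C=(((λz. ((λv. 3) (z + 1))) -1) + ((λx. ((λv. 3) 9)) ((λp. p) -2))); E=∅; A=∅; R=∅⟩
step 1: ⟨C=((λz. ((λv. 3) (z + 1))) -1); E=∅; A=∅; R=[addR]⟩
step 2: ⟨C=-1; E=∅; A=∅; R=[app :: addR]⟩
step 3: ⟨C=(λz. ((λv. 3) (z + 1))); E=∅; A=[-1]; R=[addR]⟩
step 4: ⟨C=((λv. 3) (z + 1)); E={z↦-1}; A=∅; R=[addR]⟩
step 5: ⟨C=(z + 1); E={z↦-1}; A=∅; R=[app :: addR]⟩
step 6: ⟨C=z; E={z↦-1}; A=∅; R=[addR :: app :: addR]⟩
step 7: ⟨C=1; E={z↦-1}; A=∅; R=[addL(-1) :: app :: addR]⟩
step 8: ⟨C=(λv. 3); E={z↦-1}; A=[0]; R=[addR]⟩
step 9: ⟨C=3; E={v↦0, z↦-1}; A=∅; R=[addR]⟩
step 10: ⟨C=((λx. ((λv. 3) 9)) ((λp. p) -2)); E=∅; A=∅; R=[addL(3)]⟩
step 11: ⟨C=((λp. p) -2); E=∅; A=∅; R=[app :: addL(3)]⟩
step 12: ⟨C=-2; E=∅; A=∅; R=[app :: app :: addL(3)]⟩
step 13: ⟨C=(λp. p); E=∅; A=[-2]; R=[app :: addL(3)]⟩
step 14: ⟨C=p; E={p↦-2}; A=∅; R=[app :: addL(3)]⟩
step 15: ⟨C=(λx. ((λv. 3) 9)); E=∅; A=[-2]; R=[addL(3)]⟩
step 16: ⟨C=((λv. 3) 9); E={x↦-2}; A=∅; R=[addL(3)]⟩
step 17: ⟨C=9; E={x↦-2}; A=∅; R=[app :: addL(3)]⟩
step 18: ⟨C=(λv. 3); E={x↦-2}; A=[9]; R=[addL(3)]⟩
step 19: ⟨C=3; E={v↦9, x↦-2}; A=∅; R=[addL(3)]⟩
→ final value 6

Answer: 6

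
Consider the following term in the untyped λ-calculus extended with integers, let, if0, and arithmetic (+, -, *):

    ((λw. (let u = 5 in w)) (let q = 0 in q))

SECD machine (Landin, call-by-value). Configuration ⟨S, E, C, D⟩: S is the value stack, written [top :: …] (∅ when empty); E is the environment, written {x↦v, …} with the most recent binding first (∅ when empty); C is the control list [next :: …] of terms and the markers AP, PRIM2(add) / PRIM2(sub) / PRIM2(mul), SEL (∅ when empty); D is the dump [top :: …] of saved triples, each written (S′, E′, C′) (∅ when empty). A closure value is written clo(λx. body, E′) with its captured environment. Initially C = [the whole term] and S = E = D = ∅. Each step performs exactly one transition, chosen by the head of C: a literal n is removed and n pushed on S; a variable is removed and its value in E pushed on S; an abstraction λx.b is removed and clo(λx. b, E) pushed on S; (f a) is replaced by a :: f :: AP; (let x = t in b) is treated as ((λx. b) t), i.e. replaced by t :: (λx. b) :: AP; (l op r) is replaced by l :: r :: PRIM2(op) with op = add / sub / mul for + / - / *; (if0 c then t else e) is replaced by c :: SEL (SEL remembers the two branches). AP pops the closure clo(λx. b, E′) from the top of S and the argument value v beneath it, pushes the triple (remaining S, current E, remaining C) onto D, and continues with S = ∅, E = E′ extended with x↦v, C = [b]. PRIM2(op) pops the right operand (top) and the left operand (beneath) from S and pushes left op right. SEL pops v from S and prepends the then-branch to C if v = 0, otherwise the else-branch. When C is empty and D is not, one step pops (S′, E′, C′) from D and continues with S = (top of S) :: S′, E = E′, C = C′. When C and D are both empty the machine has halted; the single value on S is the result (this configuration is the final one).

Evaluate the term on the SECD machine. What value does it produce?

Answer: 0

Machine steps:
[0] <S=∅, E=∅, C=[((λw. (let u = 5 in w)) (let q = 0 in q))], D=∅>
[1] <S=∅, E=∅, C=[(let q = 0 in q) :: (λw. (let u = 5 in w)) :: AP], D=∅>
[2] <S=∅, E=∅, C=[0 :: (λq. q) :: AP :: (λw. (let u = 5 in w)) :: AP], D=∅>
[3] <S=[0], E=∅, C=[(λq. q) :: AP :: (λw. (let u = 5 in w)) :: AP], D=∅>
[4] <S=[clo(λq. q, ∅) :: 0], E=∅, C=[AP :: (λw. (let u = 5 in w)) :: AP], D=∅>
[5] <S=∅, E={q↦0}, C=[q], D=[(∅, ∅, [(λw. (let u = 5 in w)) :: AP])]>
[6] <S=[0], E={q↦0}, C=∅, D=[(∅, ∅, [(λw. (let u = 5 in w)) :: AP])]>
[7] <S=[0], E=∅, C=[(λw. (let u = 5 in w)) :: AP], D=∅>
[8] <S=[clo(λw. (let u = 5 in w), ∅) :: 0], E=∅, C=[AP], D=∅>
[9] <S=∅, E={w↦0}, C=[(let u = 5 in w)], D=[(∅, ∅, ∅)]>
[10] <S=∅, E={w↦0}, C=[5 :: (λu. w) :: AP], D=[(∅, ∅, ∅)]>
[11] <S=[5], E={w↦0}, C=[(λu. w) :: AP], D=[(∅, ∅, ∅)]>
[12] <S=[clo(λu. w, {w↦0}) :: 5], E={w↦0}, C=[AP], D=[(∅, ∅, ∅)]>
[13] <S=∅, E={u↦5, w↦0}, C=[w], D=[(∅, {w↦0}, ∅) :: (∅, ∅, ∅)]>
[14] <S=[0], E={u↦5, w↦0}, C=∅, D=[(∅, {w↦0}, ∅) :: (∅, ∅, ∅)]>
[15] <S=[0], E={w↦0}, C=∅, D=[(∅, ∅, ∅)]>
[16] <S=[0], E=∅, C=∅, D=∅>
→ final value 0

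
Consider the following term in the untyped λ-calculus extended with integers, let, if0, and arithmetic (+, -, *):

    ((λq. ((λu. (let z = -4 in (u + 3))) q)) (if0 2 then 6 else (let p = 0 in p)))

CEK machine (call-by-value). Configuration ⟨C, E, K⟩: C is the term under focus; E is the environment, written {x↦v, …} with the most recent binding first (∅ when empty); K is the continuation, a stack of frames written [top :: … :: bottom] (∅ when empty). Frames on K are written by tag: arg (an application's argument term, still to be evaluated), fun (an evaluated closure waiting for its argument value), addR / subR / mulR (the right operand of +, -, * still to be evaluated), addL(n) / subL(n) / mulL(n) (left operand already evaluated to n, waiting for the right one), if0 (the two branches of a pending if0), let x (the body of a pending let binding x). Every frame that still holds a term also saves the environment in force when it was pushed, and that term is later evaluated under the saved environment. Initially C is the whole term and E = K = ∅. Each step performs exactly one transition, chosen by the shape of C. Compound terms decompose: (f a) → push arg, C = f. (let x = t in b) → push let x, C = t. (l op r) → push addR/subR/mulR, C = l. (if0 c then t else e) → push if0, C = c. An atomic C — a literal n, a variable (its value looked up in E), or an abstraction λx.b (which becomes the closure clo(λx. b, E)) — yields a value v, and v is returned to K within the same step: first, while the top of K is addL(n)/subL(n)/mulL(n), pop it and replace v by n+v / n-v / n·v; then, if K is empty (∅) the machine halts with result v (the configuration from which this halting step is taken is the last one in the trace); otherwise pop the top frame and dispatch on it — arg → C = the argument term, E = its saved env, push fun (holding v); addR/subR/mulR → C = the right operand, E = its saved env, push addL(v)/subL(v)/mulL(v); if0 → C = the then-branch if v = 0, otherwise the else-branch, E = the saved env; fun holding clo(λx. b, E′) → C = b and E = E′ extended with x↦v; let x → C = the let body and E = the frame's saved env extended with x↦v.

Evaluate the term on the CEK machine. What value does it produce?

Answer: 3

Derivation:
step 0: [C=((λq. ((λu. (let z = -4 in (u + 3))) q)) (if0 2 then 6 else (let p = 0 in p))) | E=∅ | K=∅]
step 1: [C=(λq. ((λu. (let z = -4 in (u + 3))) q)) | E=∅ | K=[arg]]
step 2: [C=(if0 2 then 6 else (let p = 0 in p)) | E=∅ | K=[fun]]
step 3: [C=2 | E=∅ | K=[if0 :: fun]]
step 4: [C=(let p = 0 in p) | E=∅ | K=[fun]]
step 5: [C=0 | E=∅ | K=[let p :: fun]]
step 6: [C=p | E={p↦0} | K=[fun]]
step 7: [C=((λu. (let z = -4 in (u + 3))) q) | E={q↦0} | K=∅]
step 8: [C=(λu. (let z = -4 in (u + 3))) | E={q↦0} | K=[arg]]
step 9: [C=q | E={q↦0} | K=[fun]]
step 10: [C=(let z = -4 in (u + 3)) | E={u↦0, q↦0} | K=∅]
step 11: [C=-4 | E={u↦0, q↦0} | K=[let z]]
step 12: [C=(u + 3) | E={z↦-4, u↦0, q↦0} | K=∅]
step 13: [C=u | E={z↦-4, u↦0, q↦0} | K=[addR]]
step 14: [C=3 | E={z↦-4, u↦0, q↦0} | K=[addL(0)]]
→ final value 3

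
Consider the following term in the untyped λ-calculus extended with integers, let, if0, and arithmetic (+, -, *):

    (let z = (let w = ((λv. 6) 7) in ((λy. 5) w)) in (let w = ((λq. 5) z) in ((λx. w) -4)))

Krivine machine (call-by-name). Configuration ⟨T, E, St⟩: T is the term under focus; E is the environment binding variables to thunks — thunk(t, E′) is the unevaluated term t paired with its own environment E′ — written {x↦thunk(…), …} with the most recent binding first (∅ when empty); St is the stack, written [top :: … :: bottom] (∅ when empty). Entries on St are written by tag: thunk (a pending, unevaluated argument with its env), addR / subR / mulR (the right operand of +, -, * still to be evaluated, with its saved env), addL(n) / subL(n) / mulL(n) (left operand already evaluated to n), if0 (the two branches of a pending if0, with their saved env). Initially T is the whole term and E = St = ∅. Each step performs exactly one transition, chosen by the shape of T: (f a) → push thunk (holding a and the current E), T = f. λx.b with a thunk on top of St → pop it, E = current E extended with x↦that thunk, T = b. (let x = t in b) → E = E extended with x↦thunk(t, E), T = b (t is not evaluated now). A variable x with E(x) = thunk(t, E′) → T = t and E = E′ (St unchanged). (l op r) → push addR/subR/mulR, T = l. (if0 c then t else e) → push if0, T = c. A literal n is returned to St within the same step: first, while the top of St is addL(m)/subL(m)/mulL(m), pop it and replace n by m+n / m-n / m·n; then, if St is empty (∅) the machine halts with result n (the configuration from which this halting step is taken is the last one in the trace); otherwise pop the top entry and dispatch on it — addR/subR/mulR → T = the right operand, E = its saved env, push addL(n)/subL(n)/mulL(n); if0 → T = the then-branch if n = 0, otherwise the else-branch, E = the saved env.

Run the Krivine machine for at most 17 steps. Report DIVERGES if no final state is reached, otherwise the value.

Answer: 5

Machine steps:
[0] ⟨T=(let z = (let w = ((λv. 6) 7) in ((λy. 5) w)) in (let w = ((λq. 5) z) in ((λx. w) -4))); E=∅; St=∅⟩
[1] ⟨T=(let w = ((λq. 5) z) in ((λx. w) -4)); E={z↦thunk((let w = ((λv. 6) 7) in ((λy. 5) w)), ∅)}; St=∅⟩
[2] ⟨T=((λx. w) -4); E={w↦thunk(((λq. 5) z), {z↦thunk((let w = ((λv. 6) 7) in ((λy. 5) w)), ∅)}), z↦thunk((let w = ((λv. 6) 7) in ((λy. 5) w)), ∅)}; St=∅⟩
[3] ⟨T=(λx. w); E={w↦thunk(((λq. 5) z), {z↦thunk((let w = ((λv. 6) 7) in ((λy. 5) w)), ∅)}), z↦thunk((let w = ((λv. 6) 7) in ((λy. 5) w)), ∅)}; St=[thunk]⟩
[4] ⟨T=w; E={x↦thunk(-4, {w↦thunk(((λq. 5) z), {z↦thunk((let w = ((λv. 6) 7) in ((λy. 5) w)), ∅)}), z↦thunk((let w = ((λv. 6) 7) in ((λy. 5) w)), ∅)}), w↦thunk(((λq. 5) z), {z↦thunk((let w = ((λv. 6) 7) in ((λy. 5) w)), ∅)}), z↦thunk((let w = ((λv. 6) 7) in ((λy. 5) w)), ∅)}; St=∅⟩
[5] ⟨T=((λq. 5) z); E={z↦thunk((let w = ((λv. 6) 7) in ((λy. 5) w)), ∅)}; St=∅⟩
[6] ⟨T=(λq. 5); E={z↦thunk((let w = ((λv. 6) 7) in ((λy. 5) w)), ∅)}; St=[thunk]⟩
[7] ⟨T=5; E={q↦thunk(z, {z↦thunk((let w = ((λv. 6) 7) in ((λy. 5) w)), ∅)}), z↦thunk((let w = ((λv. 6) 7) in ((λy. 5) w)), ∅)}; St=∅⟩
→ final value 5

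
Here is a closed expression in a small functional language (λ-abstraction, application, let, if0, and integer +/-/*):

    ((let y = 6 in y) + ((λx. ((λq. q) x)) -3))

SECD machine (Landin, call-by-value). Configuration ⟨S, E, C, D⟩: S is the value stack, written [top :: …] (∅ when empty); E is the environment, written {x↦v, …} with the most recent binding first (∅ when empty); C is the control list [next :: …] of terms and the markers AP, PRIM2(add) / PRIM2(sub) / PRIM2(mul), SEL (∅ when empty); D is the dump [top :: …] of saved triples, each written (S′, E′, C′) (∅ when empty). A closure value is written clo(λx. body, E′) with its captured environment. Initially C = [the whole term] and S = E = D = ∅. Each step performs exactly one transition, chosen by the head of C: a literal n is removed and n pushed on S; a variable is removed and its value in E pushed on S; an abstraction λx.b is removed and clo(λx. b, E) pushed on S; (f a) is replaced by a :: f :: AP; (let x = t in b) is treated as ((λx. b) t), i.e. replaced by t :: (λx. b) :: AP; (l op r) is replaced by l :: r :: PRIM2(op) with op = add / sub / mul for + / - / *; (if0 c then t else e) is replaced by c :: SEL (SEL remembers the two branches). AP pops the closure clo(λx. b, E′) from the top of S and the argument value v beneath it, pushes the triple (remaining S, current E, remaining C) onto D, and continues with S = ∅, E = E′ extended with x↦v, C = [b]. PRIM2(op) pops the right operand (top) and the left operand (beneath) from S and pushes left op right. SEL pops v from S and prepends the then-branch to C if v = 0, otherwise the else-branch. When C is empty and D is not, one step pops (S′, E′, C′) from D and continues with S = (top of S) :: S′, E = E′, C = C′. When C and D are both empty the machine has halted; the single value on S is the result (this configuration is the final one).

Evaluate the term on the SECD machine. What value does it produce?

Answer: 3

Execution trace:
[0] <S=∅, E=∅, C=[((let y = 6 in y) + ((λx. ((λq. q) x)) -3))], D=∅>
[1] <S=∅, E=∅, C=[(let y = 6 in y) :: ((λx. ((λq. q) x)) -3) :: PRIM2(add)], D=∅>
[2] <S=∅, E=∅, C=[6 :: (λy. y) :: AP :: ((λx. ((λq. q) x)) -3) :: PRIM2(add)], D=∅>
[3] <S=[6], E=∅, C=[(λy. y) :: AP :: ((λx. ((λq. q) x)) -3) :: PRIM2(add)], D=∅>
[4] <S=[clo(λy. y, ∅) :: 6], E=∅, C=[AP :: ((λx. ((λq. q) x)) -3) :: PRIM2(add)], D=∅>
[5] <S=∅, E={y↦6}, C=[y], D=[(∅, ∅, [((λx. ((λq. q) x)) -3) :: PRIM2(add)])]>
[6] <S=[6], E={y↦6}, C=∅, D=[(∅, ∅, [((λx. ((λq. q) x)) -3) :: PRIM2(add)])]>
[7] <S=[6], E=∅, C=[((λx. ((λq. q) x)) -3) :: PRIM2(add)], D=∅>
[8] <S=[6], E=∅, C=[-3 :: (λx. ((λq. q) x)) :: AP :: PRIM2(add)], D=∅>
[9] <S=[-3 :: 6], E=∅, C=[(λx. ((λq. q) x)) :: AP :: PRIM2(add)], D=∅>
[10] <S=[clo(λx. ((λq. q) x), ∅) :: -3 :: 6], E=∅, C=[AP :: PRIM2(add)], D=∅>
[11] <S=∅, E={x↦-3}, C=[((λq. q) x)], D=[([6], ∅, [PRIM2(add)])]>
[12] <S=∅, E={x↦-3}, C=[x :: (λq. q) :: AP], D=[([6], ∅, [PRIM2(add)])]>
[13] <S=[-3], E={x↦-3}, C=[(λq. q) :: AP], D=[([6], ∅, [PRIM2(add)])]>
[14] <S=[clo(λq. q, {x↦-3}) :: -3], E={x↦-3}, C=[AP], D=[([6], ∅, [PRIM2(add)])]>
[15] <S=∅, E={q↦-3, x↦-3}, C=[q], D=[(∅, {x↦-3}, ∅) :: ([6], ∅, [PRIM2(add)])]>
[16] <S=[-3], E={q↦-3, x↦-3}, C=∅, D=[(∅, {x↦-3}, ∅) :: ([6], ∅, [PRIM2(add)])]>
[17] <S=[-3], E={x↦-3}, C=∅, D=[([6], ∅, [PRIM2(add)])]>
[18] <S=[-3 :: 6], E=∅, C=[PRIM2(add)], D=∅>
[19] <S=[3], E=∅, C=∅, D=∅>
→ final value 3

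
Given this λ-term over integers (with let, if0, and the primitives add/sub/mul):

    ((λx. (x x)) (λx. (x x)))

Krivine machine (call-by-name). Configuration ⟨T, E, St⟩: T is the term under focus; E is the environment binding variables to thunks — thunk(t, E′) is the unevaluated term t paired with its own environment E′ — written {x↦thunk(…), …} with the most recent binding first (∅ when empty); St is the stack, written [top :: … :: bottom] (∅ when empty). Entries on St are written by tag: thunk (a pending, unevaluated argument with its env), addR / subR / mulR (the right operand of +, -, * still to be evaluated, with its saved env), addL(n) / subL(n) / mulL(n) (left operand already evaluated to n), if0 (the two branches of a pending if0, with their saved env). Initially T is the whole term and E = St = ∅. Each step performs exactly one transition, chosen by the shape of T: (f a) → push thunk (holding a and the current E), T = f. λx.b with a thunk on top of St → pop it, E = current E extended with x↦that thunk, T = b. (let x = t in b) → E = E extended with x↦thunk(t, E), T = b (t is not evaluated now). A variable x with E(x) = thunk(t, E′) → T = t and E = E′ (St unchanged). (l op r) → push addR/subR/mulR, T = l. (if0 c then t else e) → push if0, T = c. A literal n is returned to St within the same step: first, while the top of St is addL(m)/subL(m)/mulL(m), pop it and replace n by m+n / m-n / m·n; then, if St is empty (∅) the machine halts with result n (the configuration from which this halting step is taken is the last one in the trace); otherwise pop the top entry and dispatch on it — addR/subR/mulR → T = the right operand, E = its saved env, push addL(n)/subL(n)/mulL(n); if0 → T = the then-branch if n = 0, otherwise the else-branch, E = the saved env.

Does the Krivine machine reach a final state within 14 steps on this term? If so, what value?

Answer: DIVERGES (no final state within 14 steps)

Derivation:
t=0: <T=((λx. (x x)) (λx. (x x))), E=∅, St=∅>
t=1: <T=(λx. (x x)), E=∅, St=[thunk]>
t=2: <T=(x x), E={x↦thunk((λx. (x x)), ∅)}, St=∅>
t=3: <T=x, E={x↦thunk((λx. (x x)), ∅)}, St=[thunk]>
t=4: <T=(λx. (x x)), E=∅, St=[thunk]>
t=5: <T=(x x), E={x↦thunk(x, {x↦thunk((λx. (x x)), ∅)})}, St=∅>
t=6: <T=x, E={x↦thunk(x, {x↦thunk((λx. (x x)), ∅)})}, St=[thunk]>
t=7: <T=x, E={x↦thunk((λx. (x x)), ∅)}, St=[thunk]>
t=8: <T=(λx. (x x)), E=∅, St=[thunk]>
t=9: <T=(x x), E={x↦thunk(x, {x↦thunk(x, {x↦thunk((λx. (x x)), ∅)})})}, St=∅>
t=10: <T=x, E={x↦thunk(x, {x↦thunk(x, {x↦thunk((λx. (x x)), ∅)})})}, St=[thunk]>
t=11: <T=x, E={x↦thunk(x, {x↦thunk((λx. (x x)), ∅)})}, St=[thunk]>
t=12: <T=x, E={x↦thunk((λx. (x x)), ∅)}, St=[thunk]>
t=13: <T=(λx. (x x)), E=∅, St=[thunk]>
t=14: <T=(x x), E={x↦thunk(x, {x↦thunk(x, {x↦thunk(x, {x↦thunk((λx. (x x)), ∅)})})})}, St=∅>
→ 14 transitions taken and the configuration is still not final: no result within 14 steps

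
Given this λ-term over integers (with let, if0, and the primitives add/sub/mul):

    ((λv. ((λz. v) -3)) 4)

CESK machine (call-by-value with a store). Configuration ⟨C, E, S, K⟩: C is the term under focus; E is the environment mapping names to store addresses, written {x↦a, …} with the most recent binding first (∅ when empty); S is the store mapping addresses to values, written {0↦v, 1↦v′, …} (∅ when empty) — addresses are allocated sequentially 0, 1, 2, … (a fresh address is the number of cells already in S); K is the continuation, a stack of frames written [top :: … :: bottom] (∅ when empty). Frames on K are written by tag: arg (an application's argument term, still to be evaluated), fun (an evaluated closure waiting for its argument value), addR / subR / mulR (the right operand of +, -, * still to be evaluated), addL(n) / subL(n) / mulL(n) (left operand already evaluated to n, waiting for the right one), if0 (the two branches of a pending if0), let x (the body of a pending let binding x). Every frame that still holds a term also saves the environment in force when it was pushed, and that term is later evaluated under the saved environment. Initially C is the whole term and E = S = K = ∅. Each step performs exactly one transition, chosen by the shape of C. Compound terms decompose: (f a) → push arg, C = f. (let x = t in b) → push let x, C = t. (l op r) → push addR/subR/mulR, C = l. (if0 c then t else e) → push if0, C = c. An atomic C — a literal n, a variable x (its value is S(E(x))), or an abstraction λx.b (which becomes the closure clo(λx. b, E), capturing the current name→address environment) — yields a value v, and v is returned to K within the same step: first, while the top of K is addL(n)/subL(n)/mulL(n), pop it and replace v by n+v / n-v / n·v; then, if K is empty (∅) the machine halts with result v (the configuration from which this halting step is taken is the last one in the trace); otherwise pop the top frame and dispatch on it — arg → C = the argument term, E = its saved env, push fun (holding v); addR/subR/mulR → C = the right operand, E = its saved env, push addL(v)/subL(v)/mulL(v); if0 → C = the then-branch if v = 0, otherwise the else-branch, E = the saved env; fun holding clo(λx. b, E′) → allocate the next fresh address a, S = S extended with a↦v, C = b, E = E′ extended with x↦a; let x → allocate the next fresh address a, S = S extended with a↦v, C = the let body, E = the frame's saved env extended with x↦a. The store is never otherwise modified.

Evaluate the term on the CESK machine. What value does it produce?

Answer: 4

Execution trace:
0. <C=((λv. ((λz. v) -3)) 4), E=∅, S=∅, K=∅>
1. <C=(λv. ((λz. v) -3)), E=∅, S=∅, K=[arg]>
2. <C=4, E=∅, S=∅, K=[fun]>
3. <C=((λz. v) -3), E={v↦0}, S={0↦4}, K=∅>
4. <C=(λz. v), E={v↦0}, S={0↦4}, K=[arg]>
5. <C=-3, E={v↦0}, S={0↦4}, K=[fun]>
6. <C=v, E={z↦1, v↦0}, S={0↦4, 1↦-3}, K=∅>
→ final value 4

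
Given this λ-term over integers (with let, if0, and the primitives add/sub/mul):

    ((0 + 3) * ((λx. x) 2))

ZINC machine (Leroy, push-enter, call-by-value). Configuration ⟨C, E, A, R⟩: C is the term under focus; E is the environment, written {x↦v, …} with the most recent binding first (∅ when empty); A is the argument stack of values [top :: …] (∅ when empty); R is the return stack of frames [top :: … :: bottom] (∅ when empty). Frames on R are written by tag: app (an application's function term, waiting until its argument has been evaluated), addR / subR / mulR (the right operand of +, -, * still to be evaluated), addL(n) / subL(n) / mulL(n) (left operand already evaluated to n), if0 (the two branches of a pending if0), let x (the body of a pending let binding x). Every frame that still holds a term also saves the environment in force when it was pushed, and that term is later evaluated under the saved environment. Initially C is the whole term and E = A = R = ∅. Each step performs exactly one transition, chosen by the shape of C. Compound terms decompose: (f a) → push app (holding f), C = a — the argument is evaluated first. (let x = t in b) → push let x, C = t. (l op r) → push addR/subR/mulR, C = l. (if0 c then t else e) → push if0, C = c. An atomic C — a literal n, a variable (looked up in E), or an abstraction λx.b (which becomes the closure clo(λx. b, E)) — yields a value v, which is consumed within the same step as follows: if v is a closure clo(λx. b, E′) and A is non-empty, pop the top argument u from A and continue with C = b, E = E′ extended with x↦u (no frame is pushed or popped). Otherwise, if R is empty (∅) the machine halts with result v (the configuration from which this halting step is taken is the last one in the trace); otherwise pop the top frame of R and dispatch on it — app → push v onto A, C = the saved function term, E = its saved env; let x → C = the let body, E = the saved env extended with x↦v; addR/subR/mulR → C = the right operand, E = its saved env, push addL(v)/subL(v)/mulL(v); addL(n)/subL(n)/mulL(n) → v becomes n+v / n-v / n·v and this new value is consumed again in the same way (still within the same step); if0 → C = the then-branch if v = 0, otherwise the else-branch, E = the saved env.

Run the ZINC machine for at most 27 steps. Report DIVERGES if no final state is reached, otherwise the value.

Answer: 6

Derivation:
step 0: <C=((0 + 3) * ((λx. x) 2)), E=∅, A=∅, R=∅>
step 1: <C=(0 + 3), E=∅, A=∅, R=[mulR]>
step 2: <C=0, E=∅, A=∅, R=[addR :: mulR]>
step 3: <C=3, E=∅, A=∅, R=[addL(0) :: mulR]>
step 4: <C=((λx. x) 2), E=∅, A=∅, R=[mulL(3)]>
step 5: <C=2, E=∅, A=∅, R=[app :: mulL(3)]>
step 6: <C=(λx. x), E=∅, A=[2], R=[mulL(3)]>
step 7: <C=x, E={x↦2}, A=∅, R=[mulL(3)]>
→ final value 6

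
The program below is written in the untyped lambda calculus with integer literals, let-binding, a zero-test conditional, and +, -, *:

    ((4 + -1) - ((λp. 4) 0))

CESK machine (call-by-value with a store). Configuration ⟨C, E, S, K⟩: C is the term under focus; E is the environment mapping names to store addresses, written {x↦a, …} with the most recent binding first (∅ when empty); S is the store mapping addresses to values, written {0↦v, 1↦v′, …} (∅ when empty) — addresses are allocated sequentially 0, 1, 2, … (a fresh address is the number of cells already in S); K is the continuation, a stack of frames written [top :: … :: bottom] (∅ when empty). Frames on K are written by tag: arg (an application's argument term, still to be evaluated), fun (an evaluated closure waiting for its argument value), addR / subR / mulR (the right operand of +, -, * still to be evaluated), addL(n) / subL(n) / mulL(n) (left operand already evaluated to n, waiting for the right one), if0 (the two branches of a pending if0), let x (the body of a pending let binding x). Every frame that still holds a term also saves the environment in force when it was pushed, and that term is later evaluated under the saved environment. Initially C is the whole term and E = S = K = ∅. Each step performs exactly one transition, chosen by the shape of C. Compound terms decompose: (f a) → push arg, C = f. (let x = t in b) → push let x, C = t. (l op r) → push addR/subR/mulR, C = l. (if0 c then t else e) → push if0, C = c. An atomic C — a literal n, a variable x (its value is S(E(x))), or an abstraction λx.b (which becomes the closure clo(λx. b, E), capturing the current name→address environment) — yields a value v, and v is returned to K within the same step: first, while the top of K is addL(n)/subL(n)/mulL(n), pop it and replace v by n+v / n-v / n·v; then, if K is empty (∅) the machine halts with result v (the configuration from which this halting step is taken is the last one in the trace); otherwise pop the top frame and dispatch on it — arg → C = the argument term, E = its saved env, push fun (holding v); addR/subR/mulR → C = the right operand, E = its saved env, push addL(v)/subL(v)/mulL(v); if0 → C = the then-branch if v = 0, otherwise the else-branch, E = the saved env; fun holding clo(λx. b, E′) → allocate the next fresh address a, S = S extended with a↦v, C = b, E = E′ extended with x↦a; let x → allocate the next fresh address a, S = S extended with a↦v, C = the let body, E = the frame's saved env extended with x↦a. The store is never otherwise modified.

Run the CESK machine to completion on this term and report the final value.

0. ⟨C=((4 + -1) - ((λp. 4) 0)); E=∅; S=∅; K=∅⟩
1. ⟨C=(4 + -1); E=∅; S=∅; K=[subR]⟩
2. ⟨C=4; E=∅; S=∅; K=[addR :: subR]⟩
3. ⟨C=-1; E=∅; S=∅; K=[addL(4) :: subR]⟩
4. ⟨C=((λp. 4) 0); E=∅; S=∅; K=[subL(3)]⟩
5. ⟨C=(λp. 4); E=∅; S=∅; K=[arg :: subL(3)]⟩
6. ⟨C=0; E=∅; S=∅; K=[fun :: subL(3)]⟩
7. ⟨C=4; E={p↦0}; S={0↦0}; K=[subL(3)]⟩
→ final value -1

Answer: -1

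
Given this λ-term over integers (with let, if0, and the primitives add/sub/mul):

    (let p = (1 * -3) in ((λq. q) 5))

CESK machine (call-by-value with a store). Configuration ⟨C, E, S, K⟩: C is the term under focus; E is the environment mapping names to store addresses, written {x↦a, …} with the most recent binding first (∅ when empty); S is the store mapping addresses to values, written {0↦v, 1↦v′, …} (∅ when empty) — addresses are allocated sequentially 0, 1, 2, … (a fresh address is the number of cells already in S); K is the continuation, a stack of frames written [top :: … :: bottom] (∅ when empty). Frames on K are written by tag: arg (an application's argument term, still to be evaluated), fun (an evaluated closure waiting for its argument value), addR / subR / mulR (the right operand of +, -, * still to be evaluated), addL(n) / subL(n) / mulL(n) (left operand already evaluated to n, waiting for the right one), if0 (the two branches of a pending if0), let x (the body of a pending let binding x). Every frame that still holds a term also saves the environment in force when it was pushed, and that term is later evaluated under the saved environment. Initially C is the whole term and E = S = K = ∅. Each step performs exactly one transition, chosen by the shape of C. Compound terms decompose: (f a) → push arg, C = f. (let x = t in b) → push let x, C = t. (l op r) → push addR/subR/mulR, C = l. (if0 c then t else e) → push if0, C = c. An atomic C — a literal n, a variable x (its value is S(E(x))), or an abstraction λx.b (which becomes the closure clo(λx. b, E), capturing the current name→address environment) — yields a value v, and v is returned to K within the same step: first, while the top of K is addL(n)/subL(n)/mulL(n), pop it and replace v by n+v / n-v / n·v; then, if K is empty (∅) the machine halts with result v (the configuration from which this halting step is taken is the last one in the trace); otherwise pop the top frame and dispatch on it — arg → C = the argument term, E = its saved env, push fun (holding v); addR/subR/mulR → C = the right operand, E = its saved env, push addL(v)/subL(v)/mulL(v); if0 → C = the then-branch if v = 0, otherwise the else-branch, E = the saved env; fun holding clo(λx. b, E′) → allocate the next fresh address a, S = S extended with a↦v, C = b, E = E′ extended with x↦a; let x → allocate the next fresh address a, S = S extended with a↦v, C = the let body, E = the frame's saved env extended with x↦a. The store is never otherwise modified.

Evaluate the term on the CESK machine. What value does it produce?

Answer: 5

Execution trace:
step 0: ⟨C=(let p = (1 * -3) in ((λq. q) 5)); E=∅; S=∅; K=∅⟩
step 1: ⟨C=(1 * -3); E=∅; S=∅; K=[let p]⟩
step 2: ⟨C=1; E=∅; S=∅; K=[mulR :: let p]⟩
step 3: ⟨C=-3; E=∅; S=∅; K=[mulL(1) :: let p]⟩
step 4: ⟨C=((λq. q) 5); E={p↦0}; S={0↦-3}; K=∅⟩
step 5: ⟨C=(λq. q); E={p↦0}; S={0↦-3}; K=[arg]⟩
step 6: ⟨C=5; E={p↦0}; S={0↦-3}; K=[fun]⟩
step 7: ⟨C=q; E={q↦1, p↦0}; S={0↦-3, 1↦5}; K=∅⟩
→ final value 5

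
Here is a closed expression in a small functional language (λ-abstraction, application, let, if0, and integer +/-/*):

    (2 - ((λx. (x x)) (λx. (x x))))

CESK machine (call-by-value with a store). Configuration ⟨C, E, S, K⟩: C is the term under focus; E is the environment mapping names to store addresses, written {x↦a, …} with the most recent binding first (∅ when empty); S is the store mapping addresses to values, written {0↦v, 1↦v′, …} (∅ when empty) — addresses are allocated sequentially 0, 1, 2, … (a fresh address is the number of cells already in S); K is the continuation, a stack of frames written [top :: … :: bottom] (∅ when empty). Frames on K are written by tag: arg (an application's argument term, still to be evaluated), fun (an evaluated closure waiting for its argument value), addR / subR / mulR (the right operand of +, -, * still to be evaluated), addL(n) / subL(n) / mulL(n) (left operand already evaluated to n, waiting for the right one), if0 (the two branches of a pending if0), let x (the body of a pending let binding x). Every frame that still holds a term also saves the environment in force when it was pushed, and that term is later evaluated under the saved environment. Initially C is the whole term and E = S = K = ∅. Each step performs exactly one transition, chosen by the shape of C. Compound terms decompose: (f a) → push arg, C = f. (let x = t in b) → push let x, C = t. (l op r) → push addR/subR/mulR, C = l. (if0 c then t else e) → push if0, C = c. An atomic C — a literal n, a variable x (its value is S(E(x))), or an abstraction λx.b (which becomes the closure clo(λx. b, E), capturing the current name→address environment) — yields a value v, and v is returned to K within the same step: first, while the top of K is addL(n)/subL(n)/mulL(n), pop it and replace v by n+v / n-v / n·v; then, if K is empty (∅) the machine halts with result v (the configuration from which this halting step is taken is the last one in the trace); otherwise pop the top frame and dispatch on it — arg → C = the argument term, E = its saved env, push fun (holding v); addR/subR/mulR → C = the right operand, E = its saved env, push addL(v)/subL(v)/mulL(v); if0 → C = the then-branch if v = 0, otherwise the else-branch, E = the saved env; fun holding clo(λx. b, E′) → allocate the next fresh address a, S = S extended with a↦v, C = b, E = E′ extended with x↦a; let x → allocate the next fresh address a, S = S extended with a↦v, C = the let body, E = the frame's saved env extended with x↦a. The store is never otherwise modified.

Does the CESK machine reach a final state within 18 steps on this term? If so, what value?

Answer: DIVERGES (no final state within 18 steps)

Derivation:
0. <C=(2 - ((λx. (x x)) (λx. (x x)))), E=∅, S=∅, K=∅>
1. <C=2, E=∅, S=∅, K=[subR]>
2. <C=((λx. (x x)) (λx. (x x))), E=∅, S=∅, K=[subL(2)]>
3. <C=(λx. (x x)), E=∅, S=∅, K=[arg :: subL(2)]>
4. <C=(λx. (x x)), E=∅, S=∅, K=[fun :: subL(2)]>
5. <C=(x x), E={x↦0}, S={0↦clo(λx. (x x), ∅)}, K=[subL(2)]>
6. <C=x, E={x↦0}, S={0↦clo(λx. (x x), ∅)}, K=[arg :: subL(2)]>
7. <C=x, E={x↦0}, S={0↦clo(λx. (x x), ∅)}, K=[fun :: subL(2)]>
8. <C=(x x), E={x↦1}, S={0↦clo(λx. (x x), ∅), 1↦clo(λx. (x x), ∅)}, K=[subL(2)]>
9. <C=x, E={x↦1}, S={0↦clo(λx. (x x), ∅), 1↦clo(λx. (x x), ∅)}, K=[arg :: subL(2)]>
10. <C=x, E={x↦1}, S={0↦clo(λx. (x x), ∅), 1↦clo(λx. (x x), ∅)}, K=[fun :: subL(2)]>
11. <C=(x x), E={x↦2}, S={0↦clo(λx. (x x), ∅), 1↦clo(λx. (x x), ∅), 2↦clo(λx. (x x), ∅)}, K=[subL(2)]>
12. <C=x, E={x↦2}, S={0↦clo(λx. (x x), ∅), 1↦clo(λx. (x x), ∅), 2↦clo(λx. (x x), ∅)}, K=[arg :: subL(2)]>
13. <C=x, E={x↦2}, S={0↦clo(λx. (x x), ∅), 1↦clo(λx. (x x), ∅), 2↦clo(λx. (x x), ∅)}, K=[fun :: subL(2)]>
14. <C=(x x), E={x↦3}, S={0↦clo(λx. (x x), ∅), 1↦clo(λx. (x x), ∅), 2↦clo(λx. (x x), ∅), 3↦clo(λx. (x x), ∅)}, K=[subL(2)]>
15. <C=x, E={x↦3}, S={0↦clo(λx. (x x), ∅), 1↦clo(λx. (x x), ∅), 2↦clo(λx. (x x), ∅), 3↦clo(λx. (x x), ∅)}, K=[arg :: subL(2)]>
16. <C=x, E={x↦3}, S={0↦clo(λx. (x x), ∅), 1↦clo(λx. (x x), ∅), 2↦clo(λx. (x x), ∅), 3↦clo(λx. (x x), ∅)}, K=[fun :: subL(2)]>
17. <C=(x x), E={x↦4}, S={0↦clo(λx. (x x), ∅), 1↦clo(λx. (x x), ∅), 2↦clo(λx. (x x), ∅), 3↦clo(λx. (x x), ∅), 4↦clo(λx. (x x), ∅)}, K=[subL(2)]>
18. <C=x, E={x↦4}, S={0↦clo(λx. (x x), ∅), 1↦clo(λx. (x x), ∅), 2↦clo(λx. (x x), ∅), 3↦clo(λx. (x x), ∅), 4↦clo(λx. (x x), ∅)}, K=[arg :: subL(2)]>
→ 18 transitions taken and the configuration is still not final: no result within 18 steps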